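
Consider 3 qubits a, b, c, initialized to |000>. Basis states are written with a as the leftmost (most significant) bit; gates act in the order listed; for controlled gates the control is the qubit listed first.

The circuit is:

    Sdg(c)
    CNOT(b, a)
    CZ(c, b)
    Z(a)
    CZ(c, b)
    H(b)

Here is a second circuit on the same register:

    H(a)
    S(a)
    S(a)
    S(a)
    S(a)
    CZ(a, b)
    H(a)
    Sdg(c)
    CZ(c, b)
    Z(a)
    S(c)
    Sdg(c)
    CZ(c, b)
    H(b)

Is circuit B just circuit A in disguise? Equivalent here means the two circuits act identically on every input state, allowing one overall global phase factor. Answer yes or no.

Yes, they are equivalent — the unitaries differ by at most a global phase.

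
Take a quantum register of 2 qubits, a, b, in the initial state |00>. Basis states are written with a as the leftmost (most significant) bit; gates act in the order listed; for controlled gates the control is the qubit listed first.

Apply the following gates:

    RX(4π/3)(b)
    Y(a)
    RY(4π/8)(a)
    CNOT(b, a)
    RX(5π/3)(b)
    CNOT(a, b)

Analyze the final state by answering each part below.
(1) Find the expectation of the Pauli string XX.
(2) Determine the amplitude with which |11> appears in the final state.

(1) In the final state, XX has expectation -1.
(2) |11> carries amplitude sqrt(6)*I/4 in the final state.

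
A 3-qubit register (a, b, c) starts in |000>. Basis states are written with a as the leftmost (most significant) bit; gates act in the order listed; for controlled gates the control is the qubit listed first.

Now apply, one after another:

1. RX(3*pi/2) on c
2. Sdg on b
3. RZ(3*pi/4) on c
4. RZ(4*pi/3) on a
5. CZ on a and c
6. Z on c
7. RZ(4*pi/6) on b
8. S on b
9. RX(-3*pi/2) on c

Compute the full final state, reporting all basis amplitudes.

The resulting statevector has amplitude (1 + exp(I*pi/4))*exp(3*I*pi/8)/2 on |000>, (-exp(3*I*pi/4) + I)*exp(3*I*pi/8)/2 on |001>, and 0 on every other basis state.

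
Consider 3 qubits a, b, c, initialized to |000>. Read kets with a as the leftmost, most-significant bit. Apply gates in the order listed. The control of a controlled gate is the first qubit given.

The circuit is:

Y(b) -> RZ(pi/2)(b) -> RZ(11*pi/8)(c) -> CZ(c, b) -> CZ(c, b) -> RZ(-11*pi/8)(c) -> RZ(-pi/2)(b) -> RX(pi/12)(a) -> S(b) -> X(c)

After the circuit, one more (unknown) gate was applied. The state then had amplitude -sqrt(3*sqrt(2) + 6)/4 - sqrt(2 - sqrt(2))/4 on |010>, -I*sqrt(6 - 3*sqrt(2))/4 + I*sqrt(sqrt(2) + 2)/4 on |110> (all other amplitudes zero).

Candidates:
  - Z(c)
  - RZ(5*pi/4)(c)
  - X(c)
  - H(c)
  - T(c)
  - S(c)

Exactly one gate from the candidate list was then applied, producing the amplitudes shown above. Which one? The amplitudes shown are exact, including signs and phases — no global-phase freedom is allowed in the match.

It was X(c) that produced the state shown. Key observation: gates 2-7 undo each other exactly, leaving only the rest of the circuit to track.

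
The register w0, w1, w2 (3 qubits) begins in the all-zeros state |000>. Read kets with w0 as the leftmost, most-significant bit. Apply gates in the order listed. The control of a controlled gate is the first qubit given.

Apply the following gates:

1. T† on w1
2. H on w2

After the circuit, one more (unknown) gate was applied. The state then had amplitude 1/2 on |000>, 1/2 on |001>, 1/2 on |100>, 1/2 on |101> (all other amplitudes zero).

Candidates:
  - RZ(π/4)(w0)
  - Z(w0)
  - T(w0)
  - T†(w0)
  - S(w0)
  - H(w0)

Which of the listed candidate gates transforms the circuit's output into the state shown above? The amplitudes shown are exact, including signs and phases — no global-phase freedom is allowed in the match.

The unique candidate consistent with the amplitudes is H(w0).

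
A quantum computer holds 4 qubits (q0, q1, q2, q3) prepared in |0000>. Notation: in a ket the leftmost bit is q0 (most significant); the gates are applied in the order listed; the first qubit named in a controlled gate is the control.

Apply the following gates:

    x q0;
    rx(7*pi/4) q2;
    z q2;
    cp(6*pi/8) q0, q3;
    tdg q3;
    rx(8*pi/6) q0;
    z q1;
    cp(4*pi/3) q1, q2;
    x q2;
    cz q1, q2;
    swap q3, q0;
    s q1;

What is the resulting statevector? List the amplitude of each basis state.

The final amplitudes are sqrt(6 - 3*sqrt(2))/4 on |0000>, -I*sqrt(2 - sqrt(2))/4 on |0001>, I*sqrt(3*sqrt(2) + 6)/4 on |0010>, sqrt(sqrt(2) + 2)/4 on |0011>, and 0 on every other basis state.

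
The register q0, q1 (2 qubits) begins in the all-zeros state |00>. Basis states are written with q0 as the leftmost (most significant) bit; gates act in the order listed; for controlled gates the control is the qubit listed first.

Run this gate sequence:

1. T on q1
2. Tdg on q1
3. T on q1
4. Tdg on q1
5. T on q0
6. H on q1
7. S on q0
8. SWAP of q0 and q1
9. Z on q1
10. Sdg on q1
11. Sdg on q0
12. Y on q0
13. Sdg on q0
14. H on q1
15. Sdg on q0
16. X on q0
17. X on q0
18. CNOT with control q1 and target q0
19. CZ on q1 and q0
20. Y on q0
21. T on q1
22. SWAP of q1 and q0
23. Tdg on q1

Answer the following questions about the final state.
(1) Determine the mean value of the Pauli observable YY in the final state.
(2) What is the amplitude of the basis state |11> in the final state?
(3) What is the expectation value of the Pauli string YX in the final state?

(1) In the final state, YY has expectation 1/2. Key observation: steps 1-4 multiply out to the identity, so the circuit reduces to the remaining gates.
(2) The final state's coefficient on |11> equals 1/2.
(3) The observable YX averages to 1/2.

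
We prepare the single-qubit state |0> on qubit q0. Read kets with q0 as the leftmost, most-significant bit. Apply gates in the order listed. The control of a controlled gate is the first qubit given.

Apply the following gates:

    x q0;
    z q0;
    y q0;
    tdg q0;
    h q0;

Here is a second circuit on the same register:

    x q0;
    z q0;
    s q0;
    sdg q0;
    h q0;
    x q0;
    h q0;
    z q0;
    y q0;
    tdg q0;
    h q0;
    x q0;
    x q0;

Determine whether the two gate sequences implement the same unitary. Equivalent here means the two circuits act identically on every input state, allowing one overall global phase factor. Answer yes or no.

Yes, they are equivalent — the unitaries differ by at most a global phase.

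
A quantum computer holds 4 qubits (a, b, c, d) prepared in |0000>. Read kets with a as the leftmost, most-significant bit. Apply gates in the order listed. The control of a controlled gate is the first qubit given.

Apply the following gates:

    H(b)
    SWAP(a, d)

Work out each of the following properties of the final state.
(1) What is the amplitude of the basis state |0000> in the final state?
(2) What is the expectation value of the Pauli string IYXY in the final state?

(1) |0000> carries amplitude sqrt(2)/2 in the final state.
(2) In the final state, IYXY has expectation 0.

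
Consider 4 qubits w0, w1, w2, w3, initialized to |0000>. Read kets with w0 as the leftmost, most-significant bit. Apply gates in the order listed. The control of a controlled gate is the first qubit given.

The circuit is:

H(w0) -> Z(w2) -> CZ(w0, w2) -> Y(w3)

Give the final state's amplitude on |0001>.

|0001> carries amplitude sqrt(2)*I/2 in the final state.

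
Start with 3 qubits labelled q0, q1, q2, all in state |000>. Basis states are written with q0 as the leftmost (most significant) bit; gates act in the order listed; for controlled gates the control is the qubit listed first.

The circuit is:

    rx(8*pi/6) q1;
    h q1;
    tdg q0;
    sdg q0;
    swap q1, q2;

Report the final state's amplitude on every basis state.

The resulting statevector has amplitude -sqrt(2)/4 - sqrt(6)*I/4 on |000>, -sqrt(2)/4 + sqrt(6)*I/4 on |001>, and 0 on every other basis state.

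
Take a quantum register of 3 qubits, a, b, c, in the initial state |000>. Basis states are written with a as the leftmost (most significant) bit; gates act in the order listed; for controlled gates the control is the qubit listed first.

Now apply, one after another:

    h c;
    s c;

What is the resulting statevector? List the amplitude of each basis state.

The final amplitudes are sqrt(2)/2 on |000>, sqrt(2)*I/2 on |001>, and 0 on every other basis state.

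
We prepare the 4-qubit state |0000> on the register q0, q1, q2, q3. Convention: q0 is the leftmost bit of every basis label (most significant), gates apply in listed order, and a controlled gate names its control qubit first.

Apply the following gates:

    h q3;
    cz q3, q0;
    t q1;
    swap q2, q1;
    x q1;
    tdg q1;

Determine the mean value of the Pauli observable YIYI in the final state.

The observable YIYI averages to 0.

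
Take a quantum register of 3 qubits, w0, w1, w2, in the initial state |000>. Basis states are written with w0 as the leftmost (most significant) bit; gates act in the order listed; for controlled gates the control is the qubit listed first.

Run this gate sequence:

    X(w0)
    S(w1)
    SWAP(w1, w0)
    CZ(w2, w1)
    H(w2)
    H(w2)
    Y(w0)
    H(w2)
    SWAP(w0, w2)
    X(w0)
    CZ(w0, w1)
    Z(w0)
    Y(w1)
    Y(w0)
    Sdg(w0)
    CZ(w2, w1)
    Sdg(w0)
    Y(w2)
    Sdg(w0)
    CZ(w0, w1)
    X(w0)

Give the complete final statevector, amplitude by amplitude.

After the circuit, the state carries amplitude sqrt(2)*I/2 on |000>, -sqrt(2)/2 on |100>, and 0 on every other basis state.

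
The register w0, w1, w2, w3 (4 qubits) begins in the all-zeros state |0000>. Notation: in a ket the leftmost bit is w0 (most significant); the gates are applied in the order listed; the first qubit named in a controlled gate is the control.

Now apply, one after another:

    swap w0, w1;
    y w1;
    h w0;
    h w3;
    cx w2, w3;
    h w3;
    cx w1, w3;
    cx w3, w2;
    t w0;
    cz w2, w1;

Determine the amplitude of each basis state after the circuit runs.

The resulting statevector has amplitude -sqrt(2)*I/2 on |0111>, -sqrt(2)*exp(3*I*pi/4)/2 on |1111>, and 0 on every other basis state.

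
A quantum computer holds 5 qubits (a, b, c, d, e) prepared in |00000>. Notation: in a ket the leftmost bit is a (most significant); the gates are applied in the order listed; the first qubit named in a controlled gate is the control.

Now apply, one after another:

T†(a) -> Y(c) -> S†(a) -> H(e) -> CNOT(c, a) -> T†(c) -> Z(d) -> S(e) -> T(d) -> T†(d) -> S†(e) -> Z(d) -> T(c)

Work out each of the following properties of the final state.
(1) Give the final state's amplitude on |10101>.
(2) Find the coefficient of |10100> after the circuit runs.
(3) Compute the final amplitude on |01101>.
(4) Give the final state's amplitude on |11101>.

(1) |10101> carries amplitude sqrt(2)*I/2 in the final state. Key observation: steps 6-13 multiply out to the identity, so the circuit reduces to the remaining gates.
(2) The final state's coefficient on |10100> equals sqrt(2)*I/2.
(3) The final state's coefficient on |01101> equals 0.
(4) |11101> carries amplitude 0 in the final state.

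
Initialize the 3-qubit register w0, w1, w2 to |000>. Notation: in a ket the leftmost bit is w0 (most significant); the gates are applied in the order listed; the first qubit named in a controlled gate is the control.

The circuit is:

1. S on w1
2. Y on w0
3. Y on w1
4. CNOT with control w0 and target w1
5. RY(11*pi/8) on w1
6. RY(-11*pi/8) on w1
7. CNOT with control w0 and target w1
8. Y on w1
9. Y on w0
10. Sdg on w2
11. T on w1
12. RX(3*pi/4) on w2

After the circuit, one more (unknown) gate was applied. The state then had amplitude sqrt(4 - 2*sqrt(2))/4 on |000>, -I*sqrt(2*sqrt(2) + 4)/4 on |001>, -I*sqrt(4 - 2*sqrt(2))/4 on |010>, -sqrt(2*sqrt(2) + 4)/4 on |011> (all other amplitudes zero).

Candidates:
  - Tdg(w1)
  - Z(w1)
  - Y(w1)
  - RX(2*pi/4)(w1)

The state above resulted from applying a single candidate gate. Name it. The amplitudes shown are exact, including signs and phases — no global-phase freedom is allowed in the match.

The applied gate was RX(2*pi/4)(w1). Key observation: gates 2-9 undo each other exactly, leaving only the rest of the circuit to track.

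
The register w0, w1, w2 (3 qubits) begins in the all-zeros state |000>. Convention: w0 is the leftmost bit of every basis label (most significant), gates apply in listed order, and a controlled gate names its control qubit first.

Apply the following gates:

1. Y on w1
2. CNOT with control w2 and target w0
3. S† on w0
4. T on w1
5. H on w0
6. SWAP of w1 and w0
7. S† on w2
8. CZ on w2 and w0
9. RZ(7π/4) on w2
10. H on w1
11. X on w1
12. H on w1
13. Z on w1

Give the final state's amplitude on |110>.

The amplitude on |110> is -sqrt(2)*exp(7*I*pi/8)/2.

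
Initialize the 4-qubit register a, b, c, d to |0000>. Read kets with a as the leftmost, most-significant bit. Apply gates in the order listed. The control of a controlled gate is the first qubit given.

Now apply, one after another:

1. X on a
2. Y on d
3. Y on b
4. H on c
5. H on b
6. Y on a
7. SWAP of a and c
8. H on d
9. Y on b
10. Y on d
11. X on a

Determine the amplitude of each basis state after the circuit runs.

The final amplitudes are -sqrt(2)*I/4 on |0000>, -sqrt(2)*I/4 on |0001>, 0 on |0010>, 0 on |0011>, -sqrt(2)*I/4 on |0100>, -sqrt(2)*I/4 on |0101>, 0 on |0110>, 0 on |0111>, -sqrt(2)*I/4 on |1000>, -sqrt(2)*I/4 on |1001>, 0 on |1010>, 0 on |1011>, -sqrt(2)*I/4 on |1100>, -sqrt(2)*I/4 on |1101>, 0 on |1110>, 0 on |1111>.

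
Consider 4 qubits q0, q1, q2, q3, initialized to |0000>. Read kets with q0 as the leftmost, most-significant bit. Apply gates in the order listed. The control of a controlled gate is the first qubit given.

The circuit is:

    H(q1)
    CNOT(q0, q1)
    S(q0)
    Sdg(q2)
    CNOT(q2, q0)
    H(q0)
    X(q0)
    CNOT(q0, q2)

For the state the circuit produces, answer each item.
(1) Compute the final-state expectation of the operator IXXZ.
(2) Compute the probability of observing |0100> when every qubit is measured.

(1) In the final state, IXXZ has expectation 0.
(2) A full measurement returns |0100> with probability 1/4.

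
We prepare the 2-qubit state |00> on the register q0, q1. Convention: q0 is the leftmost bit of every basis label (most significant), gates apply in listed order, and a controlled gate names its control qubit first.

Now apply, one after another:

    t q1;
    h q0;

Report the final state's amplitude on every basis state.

After the circuit, the state carries amplitude sqrt(2)/2 on |00>, 0 on |01>, sqrt(2)/2 on |10>, 0 on |11>.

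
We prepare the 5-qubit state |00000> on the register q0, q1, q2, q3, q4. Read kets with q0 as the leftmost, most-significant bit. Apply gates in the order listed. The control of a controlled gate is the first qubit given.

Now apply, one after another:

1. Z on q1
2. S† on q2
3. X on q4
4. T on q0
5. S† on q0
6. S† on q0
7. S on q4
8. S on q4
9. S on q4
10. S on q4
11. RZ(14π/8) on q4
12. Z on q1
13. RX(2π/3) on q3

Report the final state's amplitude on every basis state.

The resulting statevector has amplitude exp(7*I*pi/8)/2 on |00001>, sqrt(3)*exp(3*I*pi/8)/2 on |00011>, and 0 on every other basis state. Key observation: steps 7-10 multiply out to the identity, so the circuit reduces to the remaining gates.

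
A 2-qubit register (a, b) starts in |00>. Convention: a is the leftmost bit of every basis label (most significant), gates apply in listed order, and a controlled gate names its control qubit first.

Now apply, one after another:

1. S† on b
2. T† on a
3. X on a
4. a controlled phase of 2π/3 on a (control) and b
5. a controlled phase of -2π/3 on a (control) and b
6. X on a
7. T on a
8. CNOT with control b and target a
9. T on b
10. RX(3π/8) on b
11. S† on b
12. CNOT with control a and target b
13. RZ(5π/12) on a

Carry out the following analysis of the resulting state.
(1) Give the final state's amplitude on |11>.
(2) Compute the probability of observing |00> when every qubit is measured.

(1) The amplitude on |11> is 0. Key observation: gates 2-7 undo each other exactly, leaving only the rest of the circuit to track.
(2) A full measurement returns |00> with probability cos(3*pi/16)**2.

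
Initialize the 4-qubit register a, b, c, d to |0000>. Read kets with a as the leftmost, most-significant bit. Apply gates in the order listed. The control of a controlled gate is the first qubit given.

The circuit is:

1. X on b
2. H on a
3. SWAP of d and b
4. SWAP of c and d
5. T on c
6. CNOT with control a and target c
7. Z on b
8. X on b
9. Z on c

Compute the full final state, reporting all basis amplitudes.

After the circuit, the state carries amplitude -sqrt(2)*exp(I*pi/4)/2 on |0110>, sqrt(2)*exp(I*pi/4)/2 on |1100>, and 0 on every other basis state.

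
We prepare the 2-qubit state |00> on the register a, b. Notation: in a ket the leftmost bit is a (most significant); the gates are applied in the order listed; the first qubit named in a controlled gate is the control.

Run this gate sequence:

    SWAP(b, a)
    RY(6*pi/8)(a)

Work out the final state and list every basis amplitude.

The final amplitudes are sqrt(2 - sqrt(2))/2 on |00>, 0 on |01>, sqrt(sqrt(2) + 2)/2 on |10>, 0 on |11>.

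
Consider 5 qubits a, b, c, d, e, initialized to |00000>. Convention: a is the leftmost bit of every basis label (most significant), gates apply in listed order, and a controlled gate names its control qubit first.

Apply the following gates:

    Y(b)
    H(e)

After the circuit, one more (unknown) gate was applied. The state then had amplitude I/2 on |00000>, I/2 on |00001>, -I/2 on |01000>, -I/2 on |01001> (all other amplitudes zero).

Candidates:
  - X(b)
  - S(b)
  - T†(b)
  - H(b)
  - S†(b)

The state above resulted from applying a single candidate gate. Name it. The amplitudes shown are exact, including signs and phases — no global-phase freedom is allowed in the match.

The applied gate was H(b).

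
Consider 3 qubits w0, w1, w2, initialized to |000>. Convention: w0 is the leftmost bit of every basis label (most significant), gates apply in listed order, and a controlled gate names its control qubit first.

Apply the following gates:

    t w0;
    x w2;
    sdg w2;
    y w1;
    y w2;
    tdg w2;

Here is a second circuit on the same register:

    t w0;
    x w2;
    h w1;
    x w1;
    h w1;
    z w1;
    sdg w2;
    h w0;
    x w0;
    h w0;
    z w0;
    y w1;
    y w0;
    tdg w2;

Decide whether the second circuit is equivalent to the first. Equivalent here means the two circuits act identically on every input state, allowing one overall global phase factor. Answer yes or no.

No — the two circuits implement different unitaries, even allowing a global phase.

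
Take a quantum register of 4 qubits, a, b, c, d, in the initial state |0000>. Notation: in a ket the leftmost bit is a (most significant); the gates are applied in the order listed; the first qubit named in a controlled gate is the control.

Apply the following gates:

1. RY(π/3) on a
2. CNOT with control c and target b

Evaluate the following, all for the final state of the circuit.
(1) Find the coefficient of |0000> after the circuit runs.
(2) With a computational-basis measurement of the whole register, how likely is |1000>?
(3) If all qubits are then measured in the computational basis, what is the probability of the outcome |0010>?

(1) The final state's coefficient on |0000> equals sqrt(3)/2.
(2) Outcome |1000> occurs with probability 1/4.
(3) A full measurement returns |0010> with probability 0.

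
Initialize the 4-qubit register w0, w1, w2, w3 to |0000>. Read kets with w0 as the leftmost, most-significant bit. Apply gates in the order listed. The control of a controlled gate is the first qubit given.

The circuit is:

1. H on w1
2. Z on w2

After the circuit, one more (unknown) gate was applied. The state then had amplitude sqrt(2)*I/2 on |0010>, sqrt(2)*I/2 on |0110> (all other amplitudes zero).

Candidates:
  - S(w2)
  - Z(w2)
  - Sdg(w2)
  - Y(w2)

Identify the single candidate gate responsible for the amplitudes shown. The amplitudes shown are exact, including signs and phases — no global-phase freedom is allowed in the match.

It was Y(w2) that produced the state shown.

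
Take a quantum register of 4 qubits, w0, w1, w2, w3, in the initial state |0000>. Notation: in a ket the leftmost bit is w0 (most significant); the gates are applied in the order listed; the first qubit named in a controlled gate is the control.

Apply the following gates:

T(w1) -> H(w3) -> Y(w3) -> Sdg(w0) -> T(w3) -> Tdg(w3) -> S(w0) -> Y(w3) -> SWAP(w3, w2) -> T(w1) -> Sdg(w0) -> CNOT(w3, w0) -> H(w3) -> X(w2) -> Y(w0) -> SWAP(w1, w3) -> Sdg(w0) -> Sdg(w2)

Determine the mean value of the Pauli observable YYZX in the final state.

The observable YYZX averages to 0. Key observation: the block from step 3 through step 8 cancels to the identity and can be dropped.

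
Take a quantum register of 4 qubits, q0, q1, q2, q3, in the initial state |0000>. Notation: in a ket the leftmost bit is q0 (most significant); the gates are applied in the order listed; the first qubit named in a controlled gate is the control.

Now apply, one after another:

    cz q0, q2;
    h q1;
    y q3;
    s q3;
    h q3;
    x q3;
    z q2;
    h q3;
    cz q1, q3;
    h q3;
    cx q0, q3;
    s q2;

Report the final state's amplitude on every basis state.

After the circuit, the state carries amplitude 1/2 on |0000>, -1/2 on |0001>, -1/2 on |0100>, 1/2 on |0101>, and 0 on every other basis state.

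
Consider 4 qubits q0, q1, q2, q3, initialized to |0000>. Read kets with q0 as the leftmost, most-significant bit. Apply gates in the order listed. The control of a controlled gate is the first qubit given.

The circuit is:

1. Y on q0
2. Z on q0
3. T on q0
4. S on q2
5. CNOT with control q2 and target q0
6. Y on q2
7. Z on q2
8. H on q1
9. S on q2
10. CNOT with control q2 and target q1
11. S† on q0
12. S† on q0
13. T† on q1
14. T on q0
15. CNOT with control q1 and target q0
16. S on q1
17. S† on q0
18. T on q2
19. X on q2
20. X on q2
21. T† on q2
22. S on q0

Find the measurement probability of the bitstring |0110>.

Outcome |0110> occurs with probability 1/2.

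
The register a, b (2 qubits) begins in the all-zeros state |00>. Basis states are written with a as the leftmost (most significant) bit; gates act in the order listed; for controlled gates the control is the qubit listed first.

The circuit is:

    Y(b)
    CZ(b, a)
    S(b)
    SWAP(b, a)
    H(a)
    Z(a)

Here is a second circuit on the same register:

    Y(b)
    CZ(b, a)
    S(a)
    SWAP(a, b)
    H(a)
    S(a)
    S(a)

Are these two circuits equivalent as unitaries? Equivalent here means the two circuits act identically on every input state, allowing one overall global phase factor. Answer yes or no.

No — the two circuits implement different unitaries, even allowing a global phase.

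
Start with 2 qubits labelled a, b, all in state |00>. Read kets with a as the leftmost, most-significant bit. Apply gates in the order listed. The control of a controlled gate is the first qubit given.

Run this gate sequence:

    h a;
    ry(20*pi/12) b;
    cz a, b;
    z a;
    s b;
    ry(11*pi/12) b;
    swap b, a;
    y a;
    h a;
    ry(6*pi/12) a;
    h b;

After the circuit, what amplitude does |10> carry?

The final state's coefficient on |10> equals -sqrt(6 - 3*sqrt(2))/8 + sqrt(sqrt(2) + 2)/8.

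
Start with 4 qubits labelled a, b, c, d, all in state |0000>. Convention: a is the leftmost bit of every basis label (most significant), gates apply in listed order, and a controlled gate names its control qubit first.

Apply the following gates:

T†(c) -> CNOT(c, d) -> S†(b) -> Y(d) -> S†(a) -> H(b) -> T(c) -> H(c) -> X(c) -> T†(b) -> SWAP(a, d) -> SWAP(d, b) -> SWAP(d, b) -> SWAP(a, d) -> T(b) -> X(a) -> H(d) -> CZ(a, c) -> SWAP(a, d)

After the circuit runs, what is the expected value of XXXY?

The observable XXXY averages to 0.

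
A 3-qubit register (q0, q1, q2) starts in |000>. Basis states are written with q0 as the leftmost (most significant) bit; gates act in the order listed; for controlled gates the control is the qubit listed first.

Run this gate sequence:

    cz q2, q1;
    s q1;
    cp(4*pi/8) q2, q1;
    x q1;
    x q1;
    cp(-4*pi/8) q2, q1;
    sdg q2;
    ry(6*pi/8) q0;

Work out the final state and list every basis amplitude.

The final amplitudes are sqrt(2 - sqrt(2))/2 on |000>, sqrt(sqrt(2) + 2)/2 on |100>, and 0 on every other basis state. Key observation: gates 3-6 undo each other exactly, leaving only the rest of the circuit to track.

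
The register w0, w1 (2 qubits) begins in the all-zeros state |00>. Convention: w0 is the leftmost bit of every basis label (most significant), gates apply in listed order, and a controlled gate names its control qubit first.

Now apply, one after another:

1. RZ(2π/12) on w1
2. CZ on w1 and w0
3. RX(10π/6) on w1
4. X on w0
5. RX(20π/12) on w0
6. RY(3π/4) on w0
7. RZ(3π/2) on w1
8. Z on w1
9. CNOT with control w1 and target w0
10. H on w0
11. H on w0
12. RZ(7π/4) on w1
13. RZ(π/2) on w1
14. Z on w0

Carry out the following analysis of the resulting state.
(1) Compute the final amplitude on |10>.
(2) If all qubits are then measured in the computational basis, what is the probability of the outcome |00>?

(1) |10> carries amplitude -sqrt(3)*I*sqrt(sqrt(2)/4 + 1/2)*exp(I*pi/24)/4 - 3*sqrt(1/2 - sqrt(2)/4)*exp(I*pi/24)/4 in the final state. Key observation: the block from step 10 through step 11 cancels to the identity and can be dropped.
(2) A full measurement returns |00> with probability 3*sqrt(2)/32 + 3/8.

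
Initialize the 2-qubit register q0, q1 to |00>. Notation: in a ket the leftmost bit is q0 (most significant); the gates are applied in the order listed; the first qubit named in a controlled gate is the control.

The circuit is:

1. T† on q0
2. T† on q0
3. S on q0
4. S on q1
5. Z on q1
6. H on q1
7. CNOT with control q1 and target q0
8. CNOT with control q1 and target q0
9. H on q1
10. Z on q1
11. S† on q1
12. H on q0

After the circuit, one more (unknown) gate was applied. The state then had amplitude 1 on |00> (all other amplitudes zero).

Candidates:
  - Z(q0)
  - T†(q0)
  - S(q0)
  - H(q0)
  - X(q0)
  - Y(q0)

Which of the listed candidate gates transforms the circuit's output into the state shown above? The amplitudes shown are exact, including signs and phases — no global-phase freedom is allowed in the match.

It was H(q0) that produced the state shown. Key observation: steps 4-11 multiply out to the identity, so the circuit reduces to the remaining gates.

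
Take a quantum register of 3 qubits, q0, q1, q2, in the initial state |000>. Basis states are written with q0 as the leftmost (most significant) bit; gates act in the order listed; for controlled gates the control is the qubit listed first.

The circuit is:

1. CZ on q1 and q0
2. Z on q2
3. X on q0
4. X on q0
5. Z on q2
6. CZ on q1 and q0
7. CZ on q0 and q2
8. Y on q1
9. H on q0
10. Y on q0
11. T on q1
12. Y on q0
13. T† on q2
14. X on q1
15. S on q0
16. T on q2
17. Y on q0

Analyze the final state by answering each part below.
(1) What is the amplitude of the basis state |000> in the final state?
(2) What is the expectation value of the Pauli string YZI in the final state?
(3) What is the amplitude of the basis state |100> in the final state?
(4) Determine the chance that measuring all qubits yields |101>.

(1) The final state's coefficient on |000> equals sqrt(2)*exp(3*I*pi/4)/2. Key observation: gates 1-6 undo each other exactly, leaving only the rest of the circuit to track.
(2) In the final state, YZI has expectation 1.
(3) The amplitude on |100> is -sqrt(2)*exp(I*pi/4)/2.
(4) Outcome |101> occurs with probability 0.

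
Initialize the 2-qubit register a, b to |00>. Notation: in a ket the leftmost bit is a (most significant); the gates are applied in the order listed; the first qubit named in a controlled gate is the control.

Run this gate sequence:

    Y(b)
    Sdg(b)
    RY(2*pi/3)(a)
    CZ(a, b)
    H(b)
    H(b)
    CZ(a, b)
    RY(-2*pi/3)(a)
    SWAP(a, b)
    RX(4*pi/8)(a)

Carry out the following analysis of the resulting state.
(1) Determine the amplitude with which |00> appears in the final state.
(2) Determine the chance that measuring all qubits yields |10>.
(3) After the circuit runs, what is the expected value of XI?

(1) The amplitude on |00> is -sqrt(2)*I/2. Key observation: steps 3-8 multiply out to the identity, so the circuit reduces to the remaining gates.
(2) Outcome |10> occurs with probability 1/2.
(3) The expectation value of XI is 0.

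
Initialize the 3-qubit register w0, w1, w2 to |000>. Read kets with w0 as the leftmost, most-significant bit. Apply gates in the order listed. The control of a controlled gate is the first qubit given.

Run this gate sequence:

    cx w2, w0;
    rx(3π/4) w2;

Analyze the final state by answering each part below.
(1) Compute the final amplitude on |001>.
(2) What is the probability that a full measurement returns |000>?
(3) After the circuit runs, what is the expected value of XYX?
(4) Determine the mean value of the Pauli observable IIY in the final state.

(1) |001> carries amplitude -I*sqrt(sqrt(2) + 2)/2 in the final state.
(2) The probability of measuring |000> is 1/2 - sqrt(2)/4.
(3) In the final state, XYX has expectation 0.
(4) The expectation value of IIY is -sqrt(2)/2.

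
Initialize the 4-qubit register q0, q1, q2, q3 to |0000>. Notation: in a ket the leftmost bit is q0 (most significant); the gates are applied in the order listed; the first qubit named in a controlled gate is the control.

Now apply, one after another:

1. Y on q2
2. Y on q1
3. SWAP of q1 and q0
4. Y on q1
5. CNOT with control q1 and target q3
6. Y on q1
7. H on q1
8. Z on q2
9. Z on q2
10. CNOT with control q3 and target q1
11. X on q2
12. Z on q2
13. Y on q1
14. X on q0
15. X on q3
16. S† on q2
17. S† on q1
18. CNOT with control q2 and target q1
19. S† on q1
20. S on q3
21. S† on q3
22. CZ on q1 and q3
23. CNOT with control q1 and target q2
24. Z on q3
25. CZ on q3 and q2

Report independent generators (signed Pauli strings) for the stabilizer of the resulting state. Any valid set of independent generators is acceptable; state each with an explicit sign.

One valid set of independent stabilizer generators is +IXXI, +ZIII, +IZZI, +IIIZ (any independent generating set of the same group is equally correct).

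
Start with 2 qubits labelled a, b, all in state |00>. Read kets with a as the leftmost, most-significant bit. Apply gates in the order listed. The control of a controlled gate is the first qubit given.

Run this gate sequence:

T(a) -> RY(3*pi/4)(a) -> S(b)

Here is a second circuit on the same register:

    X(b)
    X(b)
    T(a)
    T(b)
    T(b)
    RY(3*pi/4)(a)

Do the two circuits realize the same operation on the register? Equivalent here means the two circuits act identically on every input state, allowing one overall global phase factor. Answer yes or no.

Yes — the two circuits implement the same unitary up to a global phase.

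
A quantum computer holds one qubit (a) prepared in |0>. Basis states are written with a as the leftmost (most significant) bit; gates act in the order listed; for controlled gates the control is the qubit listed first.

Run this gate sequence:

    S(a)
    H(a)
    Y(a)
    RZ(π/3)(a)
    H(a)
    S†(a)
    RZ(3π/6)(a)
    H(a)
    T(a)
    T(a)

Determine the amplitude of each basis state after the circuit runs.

The final amplitudes are -sqrt(2)*exp(I*pi/12)/2 on |0>, sqrt(2)*exp(11*I*pi/12)/2 on |1>.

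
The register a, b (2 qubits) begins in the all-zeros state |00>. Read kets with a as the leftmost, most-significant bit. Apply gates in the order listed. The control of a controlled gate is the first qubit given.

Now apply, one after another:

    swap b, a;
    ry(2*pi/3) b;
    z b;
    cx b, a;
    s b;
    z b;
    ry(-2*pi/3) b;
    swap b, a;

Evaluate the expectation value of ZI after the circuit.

The observable ZI averages to 1/4.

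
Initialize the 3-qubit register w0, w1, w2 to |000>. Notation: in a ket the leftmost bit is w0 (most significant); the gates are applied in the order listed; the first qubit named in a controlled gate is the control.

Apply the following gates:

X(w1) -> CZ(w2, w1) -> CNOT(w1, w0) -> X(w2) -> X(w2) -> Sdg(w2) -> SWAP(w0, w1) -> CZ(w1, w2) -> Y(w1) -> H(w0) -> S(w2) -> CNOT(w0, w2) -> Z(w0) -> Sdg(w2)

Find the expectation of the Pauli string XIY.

The observable XIY averages to -1.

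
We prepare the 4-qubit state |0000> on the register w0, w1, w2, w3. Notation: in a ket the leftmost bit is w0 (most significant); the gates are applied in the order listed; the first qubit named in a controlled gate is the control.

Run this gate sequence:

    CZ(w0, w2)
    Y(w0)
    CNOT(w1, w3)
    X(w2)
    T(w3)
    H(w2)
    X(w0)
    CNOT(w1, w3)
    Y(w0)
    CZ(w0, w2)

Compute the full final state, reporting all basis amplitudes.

The final amplitudes are -sqrt(2)/2 on |1000>, -sqrt(2)/2 on |1010>, and 0 on every other basis state.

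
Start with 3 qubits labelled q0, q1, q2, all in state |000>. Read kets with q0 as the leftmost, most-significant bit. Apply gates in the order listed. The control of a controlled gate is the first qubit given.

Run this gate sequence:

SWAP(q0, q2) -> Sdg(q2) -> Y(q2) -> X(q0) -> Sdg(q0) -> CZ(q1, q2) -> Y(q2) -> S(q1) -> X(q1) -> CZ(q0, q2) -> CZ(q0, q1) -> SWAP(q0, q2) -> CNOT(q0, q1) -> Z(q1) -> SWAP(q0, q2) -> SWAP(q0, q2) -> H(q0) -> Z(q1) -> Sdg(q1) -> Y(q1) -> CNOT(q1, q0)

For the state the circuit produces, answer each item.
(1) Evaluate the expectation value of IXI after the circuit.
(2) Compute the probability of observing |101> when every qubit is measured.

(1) In the final state, IXI has expectation 0. Key observation: the block from step 15 through step 16 cancels to the identity and can be dropped.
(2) Outcome |101> occurs with probability 1/2.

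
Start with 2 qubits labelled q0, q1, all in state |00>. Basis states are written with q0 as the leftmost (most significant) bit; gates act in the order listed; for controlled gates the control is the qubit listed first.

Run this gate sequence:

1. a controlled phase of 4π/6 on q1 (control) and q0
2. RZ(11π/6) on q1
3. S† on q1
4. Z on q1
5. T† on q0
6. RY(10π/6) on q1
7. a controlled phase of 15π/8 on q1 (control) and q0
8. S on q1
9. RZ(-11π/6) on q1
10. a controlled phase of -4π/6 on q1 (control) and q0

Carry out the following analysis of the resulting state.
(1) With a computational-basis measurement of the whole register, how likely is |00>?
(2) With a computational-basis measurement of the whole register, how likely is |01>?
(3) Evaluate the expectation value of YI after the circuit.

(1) The probability of measuring |00> is 3/4.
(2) A full measurement returns |01> with probability 1/4.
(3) The expectation value of YI is 0.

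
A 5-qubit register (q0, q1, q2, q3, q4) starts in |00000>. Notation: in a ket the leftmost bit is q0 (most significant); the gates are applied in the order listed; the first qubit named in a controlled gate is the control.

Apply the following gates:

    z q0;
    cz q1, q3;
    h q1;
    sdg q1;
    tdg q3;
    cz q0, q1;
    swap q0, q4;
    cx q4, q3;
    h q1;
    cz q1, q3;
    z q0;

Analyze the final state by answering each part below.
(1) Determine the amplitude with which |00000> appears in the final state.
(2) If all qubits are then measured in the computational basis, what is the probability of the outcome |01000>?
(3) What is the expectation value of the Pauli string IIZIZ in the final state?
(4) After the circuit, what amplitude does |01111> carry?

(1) |00000> carries amplitude 1/2 - I/2 in the final state.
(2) A full measurement returns |01000> with probability 1/2.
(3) The expectation value of IIZIZ is 1.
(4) The amplitude on |01111> is 0.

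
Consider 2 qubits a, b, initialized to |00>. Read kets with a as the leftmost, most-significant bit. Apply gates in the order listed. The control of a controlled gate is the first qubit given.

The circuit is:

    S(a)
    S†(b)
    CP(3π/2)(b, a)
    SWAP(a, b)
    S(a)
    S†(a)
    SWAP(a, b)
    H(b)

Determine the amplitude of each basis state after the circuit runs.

The final amplitudes are sqrt(2)/2 on |00>, sqrt(2)/2 on |01>, 0 on |10>, 0 on |11>.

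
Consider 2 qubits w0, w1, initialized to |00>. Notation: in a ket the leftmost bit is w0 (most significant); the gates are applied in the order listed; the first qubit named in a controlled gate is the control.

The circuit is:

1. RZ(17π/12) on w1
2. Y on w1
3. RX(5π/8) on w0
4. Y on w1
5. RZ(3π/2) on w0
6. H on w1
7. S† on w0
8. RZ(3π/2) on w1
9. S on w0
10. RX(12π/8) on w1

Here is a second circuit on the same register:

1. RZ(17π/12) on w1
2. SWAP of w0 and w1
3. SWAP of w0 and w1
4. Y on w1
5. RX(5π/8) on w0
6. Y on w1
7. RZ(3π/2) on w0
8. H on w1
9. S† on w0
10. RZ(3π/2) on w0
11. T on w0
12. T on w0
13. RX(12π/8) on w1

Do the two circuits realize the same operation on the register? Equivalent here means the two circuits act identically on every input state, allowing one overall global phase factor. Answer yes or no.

No, they are not equivalent — no single phase factor reconciles the two unitaries.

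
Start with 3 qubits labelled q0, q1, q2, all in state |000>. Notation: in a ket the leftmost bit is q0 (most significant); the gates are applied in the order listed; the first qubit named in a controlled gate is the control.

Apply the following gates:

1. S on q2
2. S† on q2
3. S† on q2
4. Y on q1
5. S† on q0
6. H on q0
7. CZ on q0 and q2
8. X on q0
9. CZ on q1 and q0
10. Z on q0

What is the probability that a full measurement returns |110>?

A full measurement returns |110> with probability 1/2.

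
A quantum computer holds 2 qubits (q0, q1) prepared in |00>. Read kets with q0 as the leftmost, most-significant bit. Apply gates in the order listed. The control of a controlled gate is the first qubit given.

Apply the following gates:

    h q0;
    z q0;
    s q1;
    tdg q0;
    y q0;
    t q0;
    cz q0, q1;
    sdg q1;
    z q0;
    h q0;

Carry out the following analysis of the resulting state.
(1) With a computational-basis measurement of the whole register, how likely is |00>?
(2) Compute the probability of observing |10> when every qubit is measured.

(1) The probability of measuring |00> is 1/2.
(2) The probability of measuring |10> is 1/2.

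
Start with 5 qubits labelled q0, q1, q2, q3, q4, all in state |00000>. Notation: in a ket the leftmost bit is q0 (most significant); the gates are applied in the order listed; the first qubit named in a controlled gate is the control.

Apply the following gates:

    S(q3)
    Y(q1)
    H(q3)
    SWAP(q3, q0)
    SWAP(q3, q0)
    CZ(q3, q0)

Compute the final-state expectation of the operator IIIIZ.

The observable IIIIZ averages to 1. Key observation: the block from step 4 through step 5 cancels to the identity and can be dropped.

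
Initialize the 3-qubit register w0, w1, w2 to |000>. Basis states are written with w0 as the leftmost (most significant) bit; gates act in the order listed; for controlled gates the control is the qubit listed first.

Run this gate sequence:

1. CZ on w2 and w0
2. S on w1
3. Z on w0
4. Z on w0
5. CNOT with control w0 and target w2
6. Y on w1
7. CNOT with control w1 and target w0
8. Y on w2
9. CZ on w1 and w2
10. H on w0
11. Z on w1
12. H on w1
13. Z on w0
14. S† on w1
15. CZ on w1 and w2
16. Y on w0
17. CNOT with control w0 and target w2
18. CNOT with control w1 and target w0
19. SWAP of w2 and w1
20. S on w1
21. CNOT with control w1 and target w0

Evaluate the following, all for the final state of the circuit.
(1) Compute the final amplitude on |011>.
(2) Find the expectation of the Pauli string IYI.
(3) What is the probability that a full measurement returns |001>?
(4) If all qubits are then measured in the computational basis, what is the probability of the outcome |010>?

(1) The final state's coefficient on |011> equals I/2.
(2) The expectation value of IYI is -1.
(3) A full measurement returns |001> with probability 1/4.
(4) Outcome |010> occurs with probability 0.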